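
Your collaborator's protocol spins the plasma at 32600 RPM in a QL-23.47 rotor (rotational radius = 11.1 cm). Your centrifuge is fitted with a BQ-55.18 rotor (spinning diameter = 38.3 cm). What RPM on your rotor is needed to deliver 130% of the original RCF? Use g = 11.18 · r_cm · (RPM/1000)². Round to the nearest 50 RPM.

≈ 28300 RPM

RCF = 11.18 × r × (N/1000)²
RCF_original = 11.18 × 11.1 × (32.6)² = 11.18 × 11.1 × 1,062.76 ≈ 131,886.4 × g
Target RCF = 1.3 × 131,886.4 ≈ 171,452.3 × g
Your rotor: r = 38.3 / 2 = 19.15 cm
171,452.3 = 11.18 × 19.15 × (N/1000)²
(N/1000)² = 171,452.3 / 214.097 = 800.816
N = 1000 × √800.816 ≈ 28,298.7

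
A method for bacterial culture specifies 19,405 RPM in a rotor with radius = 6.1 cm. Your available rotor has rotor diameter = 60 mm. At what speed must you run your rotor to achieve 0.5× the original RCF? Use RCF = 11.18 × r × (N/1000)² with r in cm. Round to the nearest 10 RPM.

RCF = 11.18 × r × (N/1000)²
RCF_original = 11.18 × 6.1 × (19.405)² = 11.18 × 6.1 × 376.554025 ≈ 25,680.2 × g
Target RCF = 0.5 × 25,680.2 ≈ 12,840.1 × g
Your rotor: r = 60 mm / 2 = 30 mm = 3 cm
12,840.1 = 11.18 × 3 × (N/1000)²
(N/1000)² = 12,840.1 / 33.54 = 382.8295
N = 1000 × √382.8295 ≈ 19,566.0

19570 RPM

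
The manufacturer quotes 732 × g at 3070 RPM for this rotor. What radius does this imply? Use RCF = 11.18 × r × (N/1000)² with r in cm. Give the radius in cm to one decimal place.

≈ 6.9 cm

732 = 11.18 × r × (3.07)²
r = 732 / (11.18 × 9.4249) = 732 / 105.3704 ≈ 6.947 cm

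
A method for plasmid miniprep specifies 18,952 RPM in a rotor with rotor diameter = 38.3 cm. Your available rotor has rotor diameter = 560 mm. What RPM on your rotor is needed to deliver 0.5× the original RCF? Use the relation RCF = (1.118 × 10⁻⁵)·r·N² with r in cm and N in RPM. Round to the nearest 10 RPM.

11080 RPM

Original rotor: r = 38.3 / 2 = 19.15 cm
RCF_original = 1.118 × 10⁻⁵ × 19.15 × (18952)² = 1.118 × 10⁻⁵ × 19.15 × 359,178,304 ≈ 76,899 × g
Target RCF = 0.5 × 76,899 ≈ 38,449.5 × g
Your rotor: r = 560 mm / 2 = 280 mm = 28 cm
38,449.5 = 1.118 × 10⁻⁵ × 28 × N²
N² = 38,449.5 / (31.304 × 10⁻⁵) = 122,826,156
N ≈ √122,826,156 ≈ 11,082.7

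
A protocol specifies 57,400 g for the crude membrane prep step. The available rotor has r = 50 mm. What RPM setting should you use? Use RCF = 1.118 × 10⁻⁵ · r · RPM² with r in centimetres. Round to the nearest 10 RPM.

r = 50 mm = 5.0 cm
57,400 = 1.118 × 10⁻⁵ × 5 × N²
N² = 57,400 / (5.59 × 10⁻⁵) = 1,026,833,631
N ≈ √1,026,833,631 ≈ 32,044.2

N ≈ 32040 RPM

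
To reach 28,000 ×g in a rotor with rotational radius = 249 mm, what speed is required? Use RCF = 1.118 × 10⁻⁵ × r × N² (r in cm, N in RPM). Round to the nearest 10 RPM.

10030 RPM

r = 249 mm = 24.9 cm
28,000 = 1.118 × 10⁻⁵ × 24.9 × N²
N² = 28,000 / (27.8382 × 10⁻⁵) = 100,581,216
N ≈ √100,581,216 ≈ 10,029.0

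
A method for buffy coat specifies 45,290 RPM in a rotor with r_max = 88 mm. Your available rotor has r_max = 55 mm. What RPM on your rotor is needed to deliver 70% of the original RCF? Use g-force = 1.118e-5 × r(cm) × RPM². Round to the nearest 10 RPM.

Original rotor: r = 88 mm = 8.8 cm
RCF_original = 1.118 × 10⁻⁵ × 8.8 × (45290)² = 1.118 × 10⁻⁵ × 8.8 × 2,051,184,100 ≈ 201,803.7 × g
Target RCF = 0.7 × 201,803.7 ≈ 141,262.6 × g
Your rotor: r = 55 mm = 5.5 cm
141,262.6 = 1.118 × 10⁻⁵ × 5.5 × N²
N² = 141,262.6 / (6.149 × 10⁻⁵) = 2,297,326,395
N ≈ √2,297,326,395 ≈ 47,930.4

≈ 47930 RPM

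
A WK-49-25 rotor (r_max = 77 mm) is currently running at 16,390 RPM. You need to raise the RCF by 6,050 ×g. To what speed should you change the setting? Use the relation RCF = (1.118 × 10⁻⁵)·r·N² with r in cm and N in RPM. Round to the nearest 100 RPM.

N₂ ≈ 18400 RPM

r = 77 mm = 7.7 cm
Current RCF = 1.118 × 10⁻⁵ × 7.7 × (16390)² = 1.118 × 10⁻⁵ × 7.7 × 268,632,100 ≈ 23,125.5 × g
Target RCF = 23,125.5 + 6,050 = 29,175.5 × g
N² = 29,175.5 / (8.6086 × 10⁻⁵) = 338,911,089
N ≈ √338,911,089 ≈ 18,409.5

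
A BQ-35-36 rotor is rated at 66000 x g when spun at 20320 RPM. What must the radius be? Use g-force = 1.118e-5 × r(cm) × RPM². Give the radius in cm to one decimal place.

≈ 14.3 cm

RCF = 1.118 × 10⁻⁵ × r × N²
66000 = 1.118 × 10⁻⁵ × r × (20320)²
r = 66000 / (1.118 × 10⁻⁵ × 412,902,400) = 66000 / 4616.249 ≈ 14.297 cm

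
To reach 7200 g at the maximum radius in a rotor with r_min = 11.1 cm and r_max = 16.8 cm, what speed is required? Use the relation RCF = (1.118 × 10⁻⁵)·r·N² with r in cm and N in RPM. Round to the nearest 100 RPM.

Use r_max = 16.8 cm.
7,200 = 1.118 × 10⁻⁵ × 16.8 × N²
N² = 7,200 / (18.7824 × 10⁻⁵) = 38,333,759
N ≈ √38,333,759 ≈ 6,191.4

N ≈ 6200 RPM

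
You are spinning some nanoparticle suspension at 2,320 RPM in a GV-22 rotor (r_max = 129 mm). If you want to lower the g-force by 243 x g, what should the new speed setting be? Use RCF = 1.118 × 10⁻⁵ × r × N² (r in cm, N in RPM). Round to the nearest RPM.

1923 RPM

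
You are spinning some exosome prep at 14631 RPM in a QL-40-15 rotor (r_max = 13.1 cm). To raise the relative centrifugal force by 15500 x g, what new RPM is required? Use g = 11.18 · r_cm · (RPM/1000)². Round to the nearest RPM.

≈ 17886 RPM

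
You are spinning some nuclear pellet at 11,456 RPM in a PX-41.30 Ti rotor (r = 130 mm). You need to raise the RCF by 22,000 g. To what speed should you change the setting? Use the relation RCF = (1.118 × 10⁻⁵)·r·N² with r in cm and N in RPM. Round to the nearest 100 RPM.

r = 130 mm = 13.0 cm
Current RCF = 1.118 × 10⁻⁵ × 13 × (11456)² = 1.118 × 10⁻⁵ × 13 × 131,239,936 ≈ 19,074.4 × g
Target RCF = 19,074.4 + 22,000 = 41,074.4 × g
N² = 41,074.4 / (14.534 × 10⁻⁵) = 282,609,055
N ≈ √282,609,055 ≈ 16,811.0

16800 RPM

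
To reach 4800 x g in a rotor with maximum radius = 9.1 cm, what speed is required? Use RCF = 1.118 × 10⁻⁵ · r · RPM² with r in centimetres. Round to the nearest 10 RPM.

4,800 = 1.118 × 10⁻⁵ × 9.1 × N²
N² = 4,800 / (10.1738 × 10⁻⁵) = 47,180,011
N ≈ √47,180,011 ≈ 6,868.8

6870 RPM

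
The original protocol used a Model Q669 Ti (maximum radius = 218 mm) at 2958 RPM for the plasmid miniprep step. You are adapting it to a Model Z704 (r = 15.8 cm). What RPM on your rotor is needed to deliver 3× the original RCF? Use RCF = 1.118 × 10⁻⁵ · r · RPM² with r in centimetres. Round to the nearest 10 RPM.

≈ 6020 RPM

Original rotor: r = 218 mm = 21.8 cm
RCF = 1.118 × 10⁻⁵ × r × N²
RCF_original = 1.118 × 10⁻⁵ × 21.8 × (2958)² = 1.118 × 10⁻⁵ × 21.8 × 8,749,764 ≈ 2,132.5 × g
Target RCF = 3 × 2,132.5 ≈ 6,397.5 × g
6,397.5 = 1.118 × 10⁻⁵ × 15.8 × N²
N² = 6,397.5 / (17.6644 × 10⁻⁵) = 36,216,911
N ≈ √36,216,911 ≈ 6,018.0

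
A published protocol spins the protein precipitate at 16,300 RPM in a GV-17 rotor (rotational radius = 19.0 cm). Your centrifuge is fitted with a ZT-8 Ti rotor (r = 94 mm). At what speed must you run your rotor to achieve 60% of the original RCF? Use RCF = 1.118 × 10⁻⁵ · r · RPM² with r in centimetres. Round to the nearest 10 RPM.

RCF_original = 1.118 × 10⁻⁵ × 19 × (16300)² = 1.118 × 10⁻⁵ × 19 × 265,690,000 ≈ 56,437.9 × g
Target RCF = 0.6 × 56,437.9 ≈ 33,862.7 × g
Your rotor: r = 94 mm = 9.4 cm
33,862.7 = 1.118 × 10⁻⁵ × 9.4 × N²
N² = 33,862.7 / (10.5092 × 10⁻⁵) = 322,219,579
N ≈ √322,219,579 ≈ 17,950.5

≈ 17950 RPM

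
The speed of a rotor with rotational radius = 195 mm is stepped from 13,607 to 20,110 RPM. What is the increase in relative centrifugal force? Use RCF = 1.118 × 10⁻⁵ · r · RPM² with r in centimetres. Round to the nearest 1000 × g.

≈ 48000 g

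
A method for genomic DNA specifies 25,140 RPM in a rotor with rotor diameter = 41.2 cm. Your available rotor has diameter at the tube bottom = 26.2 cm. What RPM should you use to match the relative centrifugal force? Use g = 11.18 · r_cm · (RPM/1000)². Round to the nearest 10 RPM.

Original rotor: r = 41.2 / 2 = 20.6 cm
RCF = 11.18 × r × (N/1000)²
RCF_original = 11.18 × 20.6 × (25.14)² = 11.18 × 20.6 × 632.0196 ≈ 145,559.2 × g
Your rotor: r = 26.2 / 2 = 13.1 cm
145,559.2 = 11.18 × 13.1 × (N/1000)²
(N/1000)² = 145,559.2 / 146.458 = 993.8631
N = 1000 × √993.8631 ≈ 31,525.6

≈ 31530 RPM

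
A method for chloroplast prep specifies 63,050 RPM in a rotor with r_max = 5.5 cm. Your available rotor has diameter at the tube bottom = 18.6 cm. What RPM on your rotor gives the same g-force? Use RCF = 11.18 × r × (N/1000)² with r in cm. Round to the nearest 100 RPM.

RCF_original = 11.18 × 5.5 × (63.05)² = 11.18 × 5.5 × 3,975.3025 ≈ 244,441.4 × g
Your rotor: r = 18.6 / 2 = 9.3 cm
244,441.4 = 11.18 × 9.3 × (N/1000)²
(N/1000)² = 244,441.4 / 103.974 = 2350.986
N = 1000 × √2350.986 ≈ 48,487.0

≈ 48500 RPM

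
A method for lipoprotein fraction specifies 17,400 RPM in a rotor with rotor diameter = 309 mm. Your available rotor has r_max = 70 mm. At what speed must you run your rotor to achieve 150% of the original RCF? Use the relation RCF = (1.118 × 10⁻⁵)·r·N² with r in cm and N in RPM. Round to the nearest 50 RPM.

31650 RPM

Original rotor: r = 309 mm / 2 = 154.5 mm = 15.45 cm
RCF_original = 1.118 × 10⁻⁵ × 15.45 × (17400)² = 1.118 × 10⁻⁵ × 15.45 × 302,760,000 ≈ 52,296 × g
Target RCF = 1.5 × 52,296 ≈ 78,444 × g
Your rotor: r = 70 mm = 7.0 cm
78,444 = 1.118 × 10⁻⁵ × 7 × N²
N² = 78,444 / (7.826 × 10⁻⁵) = 1,002,351,137
N ≈ √1,002,351,137 ≈ 31,659.9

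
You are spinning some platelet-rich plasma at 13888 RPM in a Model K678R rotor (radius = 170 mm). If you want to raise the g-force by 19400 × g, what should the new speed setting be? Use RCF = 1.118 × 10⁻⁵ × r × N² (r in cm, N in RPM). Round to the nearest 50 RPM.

17150 RPM

r = 170 mm = 17.0 cm
Current RCF = 1.118 × 10⁻⁵ × 17 × (13888)² = 1.118 × 10⁻⁵ × 17 × 192,876,544 ≈ 36,658.1 × g
Target RCF = 36,658.1 + 19,400 = 56,058.1 × g
N² = 56,058.1 / (19.006 × 10⁻⁵) = 294,949,490
N ≈ √294,949,490 ≈ 17,174.1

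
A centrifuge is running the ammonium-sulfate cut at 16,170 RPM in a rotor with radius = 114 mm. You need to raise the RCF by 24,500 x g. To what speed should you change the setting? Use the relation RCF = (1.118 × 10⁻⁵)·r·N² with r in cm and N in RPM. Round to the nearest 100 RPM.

r = 114 mm = 11.4 cm
Current RCF = 1.118 × 10⁻⁵ × 11.4 × (16170)² = 1.118 × 10⁻⁵ × 11.4 × 261,468,900 ≈ 33,324.7 × g
Target RCF = 33,324.7 + 24,500 = 57,824.7 × g
N² = 57,824.7 / (12.7452 × 10⁻⁵) = 453,697,863
N ≈ √453,697,863 ≈ 21,300.2

N₂ ≈ 21300 RPM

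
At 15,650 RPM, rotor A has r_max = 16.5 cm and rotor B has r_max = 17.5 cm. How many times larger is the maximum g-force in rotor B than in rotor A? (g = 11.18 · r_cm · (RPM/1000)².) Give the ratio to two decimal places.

At fixed N, RCF ∝ r, so RCF_B/RCF_A = r_B/r_A = 17.5 / 16.5 = 1.0606.

1.06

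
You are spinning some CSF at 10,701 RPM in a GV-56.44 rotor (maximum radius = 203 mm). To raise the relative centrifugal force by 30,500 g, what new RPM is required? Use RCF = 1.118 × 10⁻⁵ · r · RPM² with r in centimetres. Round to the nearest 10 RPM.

r = 203 mm = 20.3 cm
Current RCF = 1.118 × 10⁻⁵ × 20.3 × (10701)² = 1.118 × 10⁻⁵ × 20.3 × 114,511,401 ≈ 25,988.8 × g
Target RCF = 25,988.8 + 30,500 = 56,488.8 × g
N² = 56,488.8 / (22.6954 × 10⁻⁵) = 248,899,777
N ≈ √248,899,777 ≈ 15,776.6

N₂ ≈ 15780 RPM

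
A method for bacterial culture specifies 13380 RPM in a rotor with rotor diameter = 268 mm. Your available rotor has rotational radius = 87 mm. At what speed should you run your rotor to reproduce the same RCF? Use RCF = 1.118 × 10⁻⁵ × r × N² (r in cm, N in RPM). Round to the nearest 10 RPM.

Original rotor: r = 268 mm / 2 = 134 mm = 13.4 cm
RCF = 1.118 × 10⁻⁵ × r × N²
RCF_original = 1.118 × 10⁻⁵ × 13.4 × (13380)² = 1.118 × 10⁻⁵ × 13.4 × 179,024,400 ≈ 26,820 × g
Your rotor: r = 87 mm = 8.7 cm
26,820 = 1.118 × 10⁻⁵ × 8.7 × N²
N² = 26,820 / (9.7266 × 10⁻⁵) = 275,738,696
N ≈ √275,738,696 ≈ 16,605.4

16610 RPM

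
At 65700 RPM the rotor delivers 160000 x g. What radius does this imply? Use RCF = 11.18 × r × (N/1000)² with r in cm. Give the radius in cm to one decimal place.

≈ 3.3 cm

160000 = 11.18 × r × (65.7)²
r = 160000 / (11.18 × 4316.49) = 160000 / 48258.36 ≈ 3.315 cm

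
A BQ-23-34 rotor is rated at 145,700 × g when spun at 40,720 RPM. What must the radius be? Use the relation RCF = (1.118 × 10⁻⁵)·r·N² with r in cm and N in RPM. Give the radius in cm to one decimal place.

r ≈ 7.9 cm

145700 = 1.118 × 10⁻⁵ × r × (40720)²
r = 145700 / (1.118 × 10⁻⁵ × 1,658,118,400) = 145700 / 18537.76 ≈ 7.860 cm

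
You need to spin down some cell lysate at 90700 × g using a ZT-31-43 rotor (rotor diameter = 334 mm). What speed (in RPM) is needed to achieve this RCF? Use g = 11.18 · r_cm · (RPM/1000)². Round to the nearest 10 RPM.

r = 334 mm / 2 = 167 mm = 16.7 cm
90,700 = 11.18 × 16.7 × (N/1000)²
(N/1000)² = 90,700 / 186.706 = 485.7905
N = 1000 × √485.7905 ≈ 22,040.7

N ≈ 22040 RPM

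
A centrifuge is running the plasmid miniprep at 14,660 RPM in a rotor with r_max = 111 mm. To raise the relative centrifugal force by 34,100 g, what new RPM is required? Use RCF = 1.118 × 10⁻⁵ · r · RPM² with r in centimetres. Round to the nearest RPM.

≈ 22129 RPM

r = 111 mm = 11.1 cm
Current RCF = 1.118 × 10⁻⁵ × 11.1 × (14660)² = 1.118 × 10⁻⁵ × 11.1 × 214,915,600 ≈ 26,670.6 × g
Target RCF = 26,670.6 + 34,100 = 60,770.6 × g
N² = 60,770.6 / (12.4098 × 10⁻⁵) = 489,698,464
N ≈ √489,698,464 ≈ 22,129.1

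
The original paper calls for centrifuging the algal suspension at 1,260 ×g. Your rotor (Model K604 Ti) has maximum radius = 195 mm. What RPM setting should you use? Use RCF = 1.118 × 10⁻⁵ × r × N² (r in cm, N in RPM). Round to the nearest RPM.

r = 195 mm = 19.5 cm
1,260 = 1.118 × 10⁻⁵ × 19.5 × N²
N² = 1,260 / (21.801 × 10⁻⁵) = 5,779,551
N ≈ √5,779,551 ≈ 2,404.1

N ≈ 2404 RPM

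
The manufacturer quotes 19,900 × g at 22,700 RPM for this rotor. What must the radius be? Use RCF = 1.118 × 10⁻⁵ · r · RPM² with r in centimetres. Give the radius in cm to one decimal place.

≈ 3.5 cm

RCF = 1.118 × 10⁻⁵ × r × N²
19900 = 1.118 × 10⁻⁵ × r × (22700)²
r = 19900 / (1.118 × 10⁻⁵ × 515,290,000) = 19900 / 5760.942 ≈ 3.454 cm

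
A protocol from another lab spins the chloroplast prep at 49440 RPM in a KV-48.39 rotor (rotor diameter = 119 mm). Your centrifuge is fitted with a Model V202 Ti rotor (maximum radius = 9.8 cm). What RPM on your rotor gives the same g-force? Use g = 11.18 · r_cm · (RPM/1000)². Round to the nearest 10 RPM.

≈ 38520 RPM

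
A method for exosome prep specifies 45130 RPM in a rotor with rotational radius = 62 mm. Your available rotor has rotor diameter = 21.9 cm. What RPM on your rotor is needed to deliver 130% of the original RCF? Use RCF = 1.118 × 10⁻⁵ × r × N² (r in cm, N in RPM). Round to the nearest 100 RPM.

Original rotor: r = 62 mm = 6.2 cm
RCF_original = 1.118 × 10⁻⁵ × 6.2 × (45130)² = 1.118 × 10⁻⁵ × 6.2 × 2,036,716,900 ≈ 141,177.1 × g
Target RCF = 1.3 × 141,177.1 ≈ 183,530.2 × g
Your rotor: r = 21.9 / 2 = 10.95 cm
183,530.2 = 1.118 × 10⁻⁵ × 10.95 × N²
N² = 183,530.2 / (12.2421 × 10⁻⁵) = 1,499,172,528
N ≈ √1,499,172,528 ≈ 38,719.1

≈ 38700 RPM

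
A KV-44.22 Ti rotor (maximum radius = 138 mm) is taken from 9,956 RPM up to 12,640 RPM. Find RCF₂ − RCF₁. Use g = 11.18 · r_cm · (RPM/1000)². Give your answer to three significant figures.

r = 138 mm = 13.8 cm
RCF₁ = 11.18 × 13.8 × (9.956)² = 11.18 × 13.8 × 99.121936 ≈ 15,292.9 × g
RCF₂ = 11.18 × 13.8 × (12.64)² = 11.18 × 13.8 × 159.7696 ≈ 24,649.9 × g
Increase = 24,649.9 − 15,292.9 = 9,357

≈ 9360 x g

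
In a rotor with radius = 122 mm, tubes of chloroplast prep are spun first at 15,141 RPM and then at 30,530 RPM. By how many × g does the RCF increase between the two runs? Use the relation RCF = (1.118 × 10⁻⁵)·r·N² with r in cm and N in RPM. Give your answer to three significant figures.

95900 × g

r = 122 mm = 12.2 cm
RCF₁ = 1.118 × 10⁻⁵ × 12.2 × (15141)² = 1.118 × 10⁻⁵ × 12.2 × 229,249,881 ≈ 31,268.8 × g
RCF₂ = 1.118 × 10⁻⁵ × 12.2 × (30530)² = 1.118 × 10⁻⁵ × 12.2 × 932,080,900 ≈ 127,132.1 × g
Increase = 127,132.1 − 31,268.8 = 95,863.3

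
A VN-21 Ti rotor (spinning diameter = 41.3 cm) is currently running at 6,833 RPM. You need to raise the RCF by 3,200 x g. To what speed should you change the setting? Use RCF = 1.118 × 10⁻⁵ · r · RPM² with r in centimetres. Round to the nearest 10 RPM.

r = 41.3 / 2 = 20.65 cm
Current RCF = 1.118 × 10⁻⁵ × 20.65 × (6833)² = 1.118 × 10⁻⁵ × 20.65 × 46,689,889 ≈ 10,779.2 × g
Target RCF = 10,779.2 + 3,200 = 13,979.2 × g
N² = 13,979.2 / (23.0867 × 10⁻⁵) = 60,550,880
N ≈ √60,550,880 ≈ 7,781.4

7780 RPM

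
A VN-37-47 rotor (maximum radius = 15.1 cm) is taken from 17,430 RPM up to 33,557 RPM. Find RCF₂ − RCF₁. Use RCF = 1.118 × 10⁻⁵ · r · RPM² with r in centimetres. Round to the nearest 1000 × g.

RCF₁ = 1.118 × 10⁻⁵ × 15.1 × (17430)² = 1.118 × 10⁻⁵ × 15.1 × 303,804,900 ≈ 51,287.7 × g
RCF₂ = 1.118 × 10⁻⁵ × 15.1 × (33557)² = 1.118 × 10⁻⁵ × 15.1 × 1,126,072,249 ≈ 190,101.3 × g
Increase = 190,101.3 − 51,287.7 = 138,813.6

139000 g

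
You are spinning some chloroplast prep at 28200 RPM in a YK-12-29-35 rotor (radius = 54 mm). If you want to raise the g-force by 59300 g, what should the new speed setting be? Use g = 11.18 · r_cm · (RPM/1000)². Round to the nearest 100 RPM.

42200 RPM

r = 54 mm = 5.4 cm
Current RCF = 11.18 × 5.4 × (28.2)² = 11.18 × 5.4 × 795.24 ≈ 48,010.2 × g
Target RCF = 48,010.2 + 59,300 = 107,310.2 × g
(N/1000)² = 107,310.2 / 60.372 = 1777.483
N = 1000 × √1777.483 ≈ 42,160.2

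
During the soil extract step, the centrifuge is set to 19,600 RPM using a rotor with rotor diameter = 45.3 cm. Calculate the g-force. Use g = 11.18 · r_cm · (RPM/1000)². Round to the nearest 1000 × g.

r = 45.3 / 2 = 22.65 cm
RCF = 11.18 × 22.65 × (19.6)² = 11.18 × 22.65 × 384.16 ≈ 97,279.7 × g

97000 x g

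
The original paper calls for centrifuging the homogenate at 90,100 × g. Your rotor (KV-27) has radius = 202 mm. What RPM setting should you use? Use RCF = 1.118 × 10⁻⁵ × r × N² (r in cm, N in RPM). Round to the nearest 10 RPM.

≈ 19970 RPM

r = 202 mm = 20.2 cm
90,100 = 1.118 × 10⁻⁵ × 20.2 × N²
N² = 90,100 / (22.5836 × 10⁻⁵) = 398,962,079
N ≈ √398,962,079 ≈ 19,974.0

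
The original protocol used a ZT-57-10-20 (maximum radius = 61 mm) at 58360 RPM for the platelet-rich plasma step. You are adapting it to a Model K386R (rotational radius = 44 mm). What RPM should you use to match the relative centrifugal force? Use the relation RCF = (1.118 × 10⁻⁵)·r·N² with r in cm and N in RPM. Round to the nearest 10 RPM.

68720 RPM

Original rotor: r = 61 mm = 6.1 cm
RCF_original = 1.118 × 10⁻⁵ × 6.1 × (58360)² = 1.118 × 10⁻⁵ × 6.1 × 3,405,889,600 ≈ 232,274.9 × g
Your rotor: r = 44 mm = 4.4 cm
232,274.9 = 1.118 × 10⁻⁵ × 4.4 × N²
N² = 232,274.9 / (4.9192 × 10⁻⁵) = 4,721,802,326
N ≈ √4,721,802,326 ≈ 68,715.4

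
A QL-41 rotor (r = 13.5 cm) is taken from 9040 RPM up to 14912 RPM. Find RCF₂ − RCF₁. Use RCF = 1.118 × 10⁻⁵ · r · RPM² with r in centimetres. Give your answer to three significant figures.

≈ 21200 x g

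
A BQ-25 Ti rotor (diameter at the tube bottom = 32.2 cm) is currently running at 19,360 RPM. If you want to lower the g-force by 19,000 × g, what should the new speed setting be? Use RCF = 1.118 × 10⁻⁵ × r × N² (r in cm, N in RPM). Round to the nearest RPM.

N₂ ≈ 16409 RPM

r = 32.2 / 2 = 16.1 cm
Current RCF = 1.118 × 10⁻⁵ × 16.1 × (19360)² = 1.118 × 10⁻⁵ × 16.1 × 374,809,600 ≈ 67,465 × g
Target RCF = 67,465 − 19,000 = 48,465 × g
N² = 48,465 / (17.9998 × 10⁻⁵) = 269,252,992
N ≈ √269,252,992 ≈ 16,408.9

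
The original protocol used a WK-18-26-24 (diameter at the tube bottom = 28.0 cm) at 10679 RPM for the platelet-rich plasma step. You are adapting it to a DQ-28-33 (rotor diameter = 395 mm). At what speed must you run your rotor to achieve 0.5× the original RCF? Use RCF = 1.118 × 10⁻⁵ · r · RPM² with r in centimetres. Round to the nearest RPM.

Original rotor: r = 28.0 / 2 = 14 cm
RCF_original = 1.118 × 10⁻⁵ × 14 × (10679)² = 1.118 × 10⁻⁵ × 14 × 114,041,041 ≈ 17,849.7 × g
Target RCF = 0.5 × 17,849.7 ≈ 8,924.9 × g
Your rotor: r = 395 mm / 2 = 197.5 mm = 19.75 cm
8,924.9 = 1.118 × 10⁻⁵ × 19.75 × N²
N² = 8,924.9 / (22.0805 × 10⁻⁵) = 40,419,827
N ≈ √40,419,827 ≈ 6,357.7

6358 RPM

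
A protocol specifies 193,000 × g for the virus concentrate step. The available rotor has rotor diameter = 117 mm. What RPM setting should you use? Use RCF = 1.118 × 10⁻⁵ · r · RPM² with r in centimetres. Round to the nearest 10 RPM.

r = 117 mm / 2 = 58.5 mm = 5.85 cm
RCF = 1.118 × 10⁻⁵ × r × N²
193,000 = 1.118 × 10⁻⁵ × 5.85 × N²
N² = 193,000 / (6.5403 × 10⁻⁵) = 2,950,934,972
N ≈ √2,950,934,972 ≈ 54,322.5

≈ 54320 RPM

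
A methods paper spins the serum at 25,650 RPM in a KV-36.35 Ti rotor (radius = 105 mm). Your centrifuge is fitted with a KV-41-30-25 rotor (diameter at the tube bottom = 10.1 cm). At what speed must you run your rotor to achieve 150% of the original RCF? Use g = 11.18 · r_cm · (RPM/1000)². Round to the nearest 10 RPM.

45300 RPM

Original rotor: r = 105 mm = 10.5 cm
RCF_original = 11.18 × 10.5 × (25.65)² = 11.18 × 10.5 × 657.9225 ≈ 77,233.5 × g
Target RCF = 1.5 × 77,233.5 ≈ 115,850.2 × g
Your rotor: r = 10.1 / 2 = 5.05 cm
115,850.2 = 11.18 × 5.05 × (N/1000)²
(N/1000)² = 115,850.2 / 56.459 = 2051.935
N = 1000 × √2051.935 ≈ 45,298.3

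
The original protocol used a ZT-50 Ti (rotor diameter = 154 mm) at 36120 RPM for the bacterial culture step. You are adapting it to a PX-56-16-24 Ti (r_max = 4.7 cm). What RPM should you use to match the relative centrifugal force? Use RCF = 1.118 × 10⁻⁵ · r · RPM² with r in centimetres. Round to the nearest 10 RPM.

≈ 46230 RPM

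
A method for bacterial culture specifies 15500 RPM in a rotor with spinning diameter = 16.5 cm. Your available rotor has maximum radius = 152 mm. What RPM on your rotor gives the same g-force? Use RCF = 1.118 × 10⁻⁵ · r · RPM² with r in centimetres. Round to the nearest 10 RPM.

Original rotor: r = 16.5 / 2 = 8.25 cm
RCF = 1.118 × 10⁻⁵ × r × N²
RCF_original = 1.118 × 10⁻⁵ × 8.25 × (15500)² = 1.118 × 10⁻⁵ × 8.25 × 240,250,000 ≈ 22,159.5 × g
Your rotor: r = 152 mm = 15.2 cm
22,159.5 = 1.118 × 10⁻⁵ × 15.2 × N²
N² = 22,159.5 / (16.9936 × 10⁻⁵) = 130,399,091
N ≈ √130,399,091 ≈ 11,419.2

11420 RPM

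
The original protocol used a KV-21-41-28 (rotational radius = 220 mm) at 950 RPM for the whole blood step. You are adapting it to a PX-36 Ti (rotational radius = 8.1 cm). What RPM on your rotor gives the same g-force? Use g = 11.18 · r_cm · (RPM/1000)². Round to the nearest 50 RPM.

Original rotor: r = 220 mm = 22.0 cm
RCF = 11.18 × r × (N/1000)²
RCF_original = 11.18 × 22 × (0.95)² = 11.18 × 22 × 0.9025 ≈ 222 × g
222 = 11.18 × 8.1 × (N/1000)²
(N/1000)² = 222 / 90.558 = 2.451468
N = 1000 × √2.451468 ≈ 1,565.7

1550 RPM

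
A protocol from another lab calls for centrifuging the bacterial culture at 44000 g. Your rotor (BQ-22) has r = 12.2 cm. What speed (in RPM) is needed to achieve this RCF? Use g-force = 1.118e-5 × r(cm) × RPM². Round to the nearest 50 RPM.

44,000 = 1.118 × 10⁻⁵ × 12.2 × N²
N² = 44,000 / (13.6396 × 10⁻⁵) = 322,590,105
N ≈ √322,590,105 ≈ 17,960.8

≈ 17950 RPM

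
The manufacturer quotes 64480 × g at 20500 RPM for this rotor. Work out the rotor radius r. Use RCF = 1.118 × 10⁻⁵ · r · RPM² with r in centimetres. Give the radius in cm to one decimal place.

64480 = 1.118 × 10⁻⁵ × r × (20500)²
r = 64480 / (1.118 × 10⁻⁵ × 420,250,000) = 64480 / 4698.395 ≈ 13.724 cm

13.7 cm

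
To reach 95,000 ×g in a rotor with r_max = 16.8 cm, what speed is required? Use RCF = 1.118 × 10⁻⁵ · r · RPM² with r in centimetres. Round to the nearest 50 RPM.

95,000 = 1.118 × 10⁻⁵ × 16.8 × N²
N² = 95,000 / (18.7824 × 10⁻⁵) = 505,792,657
N ≈ √505,792,657 ≈ 22,489.8

22500 RPM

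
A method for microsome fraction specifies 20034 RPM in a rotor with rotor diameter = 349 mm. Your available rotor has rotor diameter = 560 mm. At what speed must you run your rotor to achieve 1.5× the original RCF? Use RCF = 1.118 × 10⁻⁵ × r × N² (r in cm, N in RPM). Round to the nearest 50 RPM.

≈ 19350 RPM

Original rotor: r = 349 mm / 2 = 174.5 mm = 17.45 cm
RCF_original = 1.118 × 10⁻⁵ × 17.45 × (20034)² = 1.118 × 10⁻⁵ × 17.45 × 401,361,156 ≈ 78,301.9 × g
Target RCF = 1.5 × 78,301.9 ≈ 117,452.8 × g
Your rotor: r = 560 mm / 2 = 280 mm = 28 cm
117,452.8 = 1.118 × 10⁻⁵ × 28 × N²
N² = 117,452.8 / (31.304 × 10⁻⁵) = 375,200,613
N ≈ √375,200,613 ≈ 19,370.1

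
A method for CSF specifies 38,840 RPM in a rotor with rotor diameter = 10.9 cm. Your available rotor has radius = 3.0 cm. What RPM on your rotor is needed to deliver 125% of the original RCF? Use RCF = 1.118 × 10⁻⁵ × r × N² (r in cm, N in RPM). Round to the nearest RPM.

58529 RPM

Original rotor: r = 10.9 / 2 = 5.45 cm
RCF_original = 1.118 × 10⁻⁵ × 5.45 × (38840)² = 1.118 × 10⁻⁵ × 5.45 × 1,508,545,600 ≈ 91,917.2 × g
Target RCF = 1.25 × 91,917.2 ≈ 114,896.5 × g
114,896.5 = 1.118 × 10⁻⁵ × 3 × N²
N² = 114,896.5 / (3.354 × 10⁻⁵) = 3,425,655,933
N ≈ √3,425,655,933 ≈ 58,529.1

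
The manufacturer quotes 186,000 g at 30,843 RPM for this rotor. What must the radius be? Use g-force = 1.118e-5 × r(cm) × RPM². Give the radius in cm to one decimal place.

186000 = 1.118 × 10⁻⁵ × r × (30843)²
r = 186000 / (1.118 × 10⁻⁵ × 951,290,649) = 186000 / 10635.43 ≈ 17.489 cm

≈ 17.5 cm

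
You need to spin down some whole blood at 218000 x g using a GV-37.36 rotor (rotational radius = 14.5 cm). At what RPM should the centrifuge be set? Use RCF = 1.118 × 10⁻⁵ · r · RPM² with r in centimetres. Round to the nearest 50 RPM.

N ≈ 36650 RPM

RCF = 1.118 × 10⁻⁵ × r × N²
218,000 = 1.118 × 10⁻⁵ × 14.5 × N²
N² = 218,000 / (16.211 × 10⁻⁵) = 1,344,765,900
N ≈ √1,344,765,900 ≈ 36,671.0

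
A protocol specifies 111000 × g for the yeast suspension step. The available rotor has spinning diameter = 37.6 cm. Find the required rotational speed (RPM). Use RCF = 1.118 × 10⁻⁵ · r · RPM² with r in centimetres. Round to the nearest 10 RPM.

r = 37.6 / 2 = 18.8 cm
111,000 = 1.118 × 10⁻⁵ × 18.8 × N²
N² = 111,000 / (21.0184 × 10⁻⁵) = 528,108,705
N ≈ √528,108,705 ≈ 22,980.6

22980 RPM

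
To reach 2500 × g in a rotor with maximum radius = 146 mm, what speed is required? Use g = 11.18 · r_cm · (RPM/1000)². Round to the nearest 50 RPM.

r = 146 mm = 14.6 cm
2,500 = 11.18 × 14.6 × (N/1000)²
(N/1000)² = 2,500 / 163.228 = 15.316
N = 1000 × √15.316 ≈ 3,913.6

3900 RPM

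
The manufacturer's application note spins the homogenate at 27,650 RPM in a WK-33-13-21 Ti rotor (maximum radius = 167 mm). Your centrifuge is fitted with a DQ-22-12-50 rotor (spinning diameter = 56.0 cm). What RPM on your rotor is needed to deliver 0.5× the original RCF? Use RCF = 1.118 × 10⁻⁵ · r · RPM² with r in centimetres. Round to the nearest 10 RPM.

15100 RPM

Original rotor: r = 167 mm = 16.7 cm
RCF = 1.118 × 10⁻⁵ × r × N²
RCF_original = 1.118 × 10⁻⁵ × 16.7 × (27650)² = 1.118 × 10⁻⁵ × 16.7 × 764,522,500 ≈ 142,740.9 × g
Target RCF = 0.5 × 142,740.9 ≈ 71,370.4 × g
Your rotor: r = 56.0 / 2 = 28 cm
71,370.4 = 1.118 × 10⁻⁵ × 28 × N²
N² = 71,370.4 / (31.304 × 10⁻⁵) = 227,991,311
N ≈ √227,991,311 ≈ 15,099.4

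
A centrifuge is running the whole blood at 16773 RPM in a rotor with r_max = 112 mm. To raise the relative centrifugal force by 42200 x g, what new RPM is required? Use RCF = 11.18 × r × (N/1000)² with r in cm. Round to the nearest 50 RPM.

r = 112 mm = 11.2 cm
Current RCF = 11.18 × 11.2 × (16.773)² = 11.18 × 11.2 × 281.333529 ≈ 35,227.5 × g
Target RCF = 35,227.5 + 42,200 = 77,427.5 × g
(N/1000)² = 77,427.5 / 125.216 = 618.3515
N = 1000 × √618.3515 ≈ 24,866.7

24850 RPM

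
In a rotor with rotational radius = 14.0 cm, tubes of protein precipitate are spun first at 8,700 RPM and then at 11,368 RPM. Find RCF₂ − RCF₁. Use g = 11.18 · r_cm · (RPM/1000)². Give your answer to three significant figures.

RCF₁ = 11.18 × 14 × (8.7)² = 11.18 × 14 × 75.69 ≈ 11,847 × g
RCF₂ = 11.18 × 14 × (11.368)² = 11.18 × 14 × 129.231424 ≈ 20,227.3 × g
Increase = 20,227.3 − 11,847 = 8,380.3

8380 g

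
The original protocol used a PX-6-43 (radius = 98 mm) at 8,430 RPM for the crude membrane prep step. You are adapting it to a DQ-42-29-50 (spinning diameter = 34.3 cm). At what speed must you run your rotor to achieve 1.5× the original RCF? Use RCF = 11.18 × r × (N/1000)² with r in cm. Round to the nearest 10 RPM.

7800 RPM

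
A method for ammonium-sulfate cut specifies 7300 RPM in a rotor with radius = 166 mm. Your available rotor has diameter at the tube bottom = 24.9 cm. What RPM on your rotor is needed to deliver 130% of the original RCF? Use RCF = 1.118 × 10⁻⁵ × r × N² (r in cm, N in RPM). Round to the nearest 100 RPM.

9600 RPM

Original rotor: r = 166 mm = 16.6 cm
RCF_original = 1.118 × 10⁻⁵ × 16.6 × (7300)² = 1.118 × 10⁻⁵ × 16.6 × 53,290,000 ≈ 9,890 × g
Target RCF = 1.3 × 9,890 ≈ 12,857 × g
Your rotor: r = 24.9 / 2 = 12.45 cm
12,857 = 1.118 × 10⁻⁵ × 12.45 × N²
N² = 12,857 / (13.9191 × 10⁻⁵) = 92,369,478
N ≈ √92,369,478 ≈ 9,610.9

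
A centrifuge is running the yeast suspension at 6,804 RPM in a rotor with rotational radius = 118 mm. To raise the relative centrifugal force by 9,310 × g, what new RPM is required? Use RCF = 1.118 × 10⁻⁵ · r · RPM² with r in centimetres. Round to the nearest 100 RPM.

N₂ ≈ 10800 RPM

r = 118 mm = 11.8 cm
Current RCF = 1.118 × 10⁻⁵ × 11.8 × (6804)² = 1.118 × 10⁻⁵ × 11.8 × 46,294,416 ≈ 6,107.3 × g
Target RCF = 6,107.3 + 9,310 = 15,417.3 × g
N² = 15,417.3 / (13.1924 × 10⁻⁵) = 116,865,013
N ≈ √116,865,013 ≈ 10,810.4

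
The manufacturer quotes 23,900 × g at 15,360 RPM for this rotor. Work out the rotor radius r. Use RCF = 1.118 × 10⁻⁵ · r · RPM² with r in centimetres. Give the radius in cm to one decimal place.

≈ 9.1 cm

RCF = 1.118 × 10⁻⁵ × r × N²
23900 = 1.118 × 10⁻⁵ × r × (15360)²
r = 23900 / (1.118 × 10⁻⁵ × 235,929,600) = 23900 / 2637.693 ≈ 9.061 cm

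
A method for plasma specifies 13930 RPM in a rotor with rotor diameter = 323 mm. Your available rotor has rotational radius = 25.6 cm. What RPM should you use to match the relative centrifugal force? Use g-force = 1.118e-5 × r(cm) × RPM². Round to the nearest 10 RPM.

11060 RPM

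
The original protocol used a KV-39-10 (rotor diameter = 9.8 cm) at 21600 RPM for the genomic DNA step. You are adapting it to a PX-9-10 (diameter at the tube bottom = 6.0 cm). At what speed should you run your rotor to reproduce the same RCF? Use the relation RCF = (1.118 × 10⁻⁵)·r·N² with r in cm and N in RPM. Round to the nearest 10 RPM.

27610 RPM

Original rotor: r = 9.8 / 2 = 4.9 cm
RCF = 1.118 × 10⁻⁵ × r × N²
RCF_original = 1.118 × 10⁻⁵ × 4.9 × (21600)² = 1.118 × 10⁻⁵ × 4.9 × 466,560,000 ≈ 25,559.1 × g
Your rotor: r = 6.0 / 2 = 3 cm
25,559.1 = 1.118 × 10⁻⁵ × 3 × N²
N² = 25,559.1 / (3.354 × 10⁻⁵) = 762,048,301
N ≈ √762,048,301 ≈ 27,605.2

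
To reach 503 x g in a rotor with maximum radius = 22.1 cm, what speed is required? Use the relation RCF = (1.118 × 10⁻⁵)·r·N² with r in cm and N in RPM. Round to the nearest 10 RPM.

503 = 1.118 × 10⁻⁵ × 22.1 × N²
N² = 503 / (24.7078 × 10⁻⁵) = 2,035,794
N ≈ √2,035,794 ≈ 1,426.8

1430 RPM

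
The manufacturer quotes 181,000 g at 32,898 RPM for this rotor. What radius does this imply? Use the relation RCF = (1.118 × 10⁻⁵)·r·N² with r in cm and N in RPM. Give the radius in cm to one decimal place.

≈ 15.0 cm

181000 = 1.118 × 10⁻⁵ × r × (32898)²
r = 181000 / (1.118 × 10⁻⁵ × 1,082,278,404) = 181000 / 12099.87 ≈ 14.959 cm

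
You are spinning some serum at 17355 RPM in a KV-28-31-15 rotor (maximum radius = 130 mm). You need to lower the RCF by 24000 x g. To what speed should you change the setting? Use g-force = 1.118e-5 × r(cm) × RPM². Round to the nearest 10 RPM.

N₂ ≈ 11660 RPM

r = 130 mm = 13.0 cm
Current RCF = 1.118 × 10⁻⁵ × 13 × (17355)² = 1.118 × 10⁻⁵ × 13 × 301,196,025 ≈ 43,775.8 × g
Target RCF = 43,775.8 − 24,000 = 19,775.8 × g
N² = 19,775.8 / (14.534 × 10⁻⁵) = 136,065,777
N ≈ √136,065,777 ≈ 11,664.7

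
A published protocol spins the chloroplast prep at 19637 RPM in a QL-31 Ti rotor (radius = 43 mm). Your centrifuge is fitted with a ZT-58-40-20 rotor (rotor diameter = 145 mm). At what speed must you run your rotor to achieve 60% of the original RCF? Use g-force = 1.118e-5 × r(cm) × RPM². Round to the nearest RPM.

≈ 11714 RPM

Original rotor: r = 43 mm = 4.3 cm
RCF = 1.118 × 10⁻⁵ × r × N²
RCF_original = 1.118 × 10⁻⁵ × 4.3 × (19637)² = 1.118 × 10⁻⁵ × 4.3 × 385,611,769 ≈ 18,537.9 × g
Target RCF = 0.6 × 18,537.9 ≈ 11,122.7 × g
Your rotor: r = 145 mm / 2 = 72.5 mm = 7.25 cm
11,122.7 = 1.118 × 10⁻⁵ × 7.25 × N²
N² = 11,122.7 / (8.1055 × 10⁻⁵) = 137,224,107
N ≈ √137,224,107 ≈ 11,714.3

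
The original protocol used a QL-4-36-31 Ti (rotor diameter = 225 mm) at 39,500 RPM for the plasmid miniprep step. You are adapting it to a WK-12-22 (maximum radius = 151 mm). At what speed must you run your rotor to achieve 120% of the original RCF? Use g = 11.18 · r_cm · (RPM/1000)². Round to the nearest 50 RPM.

Original rotor: r = 225 mm / 2 = 112.5 mm = 11.25 cm
RCF_original = 11.18 × 11.25 × (39.5)² = 11.18 × 11.25 × 1,560.25 ≈ 196,240.4 × g
Target RCF = 1.2 × 196,240.4 ≈ 235,488.5 × g
Your rotor: r = 151 mm = 15.1 cm
235,488.5 = 11.18 × 15.1 × (N/1000)²
(N/1000)² = 235,488.5 / 168.818 = 1394.925
N = 1000 × √1394.925 ≈ 37,348.7

≈ 37350 RPM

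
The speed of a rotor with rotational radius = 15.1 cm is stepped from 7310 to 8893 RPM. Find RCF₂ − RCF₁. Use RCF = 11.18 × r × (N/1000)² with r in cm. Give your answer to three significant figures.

RCF₁ = 11.18 × 15.1 × (7.31)² = 11.18 × 15.1 × 53.4361 ≈ 9,021 × g
RCF₂ = 11.18 × 15.1 × (8.893)² = 11.18 × 15.1 × 79.085449 ≈ 13,351 × g
Increase = 13,351 − 9,021 = 4,330

≈ 4330 ×g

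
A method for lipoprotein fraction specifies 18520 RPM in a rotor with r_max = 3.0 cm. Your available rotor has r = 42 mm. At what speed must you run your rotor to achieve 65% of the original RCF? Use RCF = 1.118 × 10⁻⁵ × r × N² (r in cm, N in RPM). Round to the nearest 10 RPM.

12620 RPM

RCF = 1.118 × 10⁻⁵ × r × N²
RCF_original = 1.118 × 10⁻⁵ × 3 × (18520)² = 1.118 × 10⁻⁵ × 3 × 342,990,400 ≈ 11,503.9 × g
Target RCF = 0.65 × 11,503.9 ≈ 7,477.5 × g
Your rotor: r = 42 mm = 4.2 cm
7,477.5 = 1.118 × 10⁻⁵ × 4.2 × N²
N² = 7,477.5 / (4.6956 × 10⁻⁵) = 159,244,825
N ≈ √159,244,825 ≈ 12,619.2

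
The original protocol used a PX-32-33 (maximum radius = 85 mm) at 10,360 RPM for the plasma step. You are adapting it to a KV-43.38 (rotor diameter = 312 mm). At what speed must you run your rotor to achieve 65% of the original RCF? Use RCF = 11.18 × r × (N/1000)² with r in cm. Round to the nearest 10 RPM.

Original rotor: r = 85 mm = 8.5 cm
RCF = 11.18 × r × (N/1000)²
RCF_original = 11.18 × 8.5 × (10.36)² = 11.18 × 8.5 × 107.3296 ≈ 10,199.5 × g
Target RCF = 0.65 × 10,199.5 ≈ 6,629.7 × g
Your rotor: r = 312 mm / 2 = 156 mm = 15.6 cm
6,629.7 = 11.18 × 15.6 × (N/1000)²
(N/1000)² = 6,629.7 / 174.408 = 38.01259
N = 1000 × √38.01259 ≈ 6,165.4

≈ 6170 RPM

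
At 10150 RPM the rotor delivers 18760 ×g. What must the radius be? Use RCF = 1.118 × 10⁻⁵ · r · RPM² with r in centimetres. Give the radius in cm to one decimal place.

RCF = 1.118 × 10⁻⁵ × r × N²
18760 = 1.118 × 10⁻⁵ × r × (10150)²
r = 18760 / (1.118 × 10⁻⁵ × 103,022,500) = 18760 / 1151.792 ≈ 16.288 cm

≈ 16.3 cm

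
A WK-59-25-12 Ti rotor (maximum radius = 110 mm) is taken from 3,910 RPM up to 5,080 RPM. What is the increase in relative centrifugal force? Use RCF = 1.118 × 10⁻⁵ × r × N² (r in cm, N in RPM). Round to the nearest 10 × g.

r = 110 mm = 11.0 cm
RCF₁ = 1.118 × 10⁻⁵ × 11 × (3910)² = 1.118 × 10⁻⁵ × 11 × 15,288,100 ≈ 1,880.1 × g
RCF₂ = 1.118 × 10⁻⁵ × 11 × (5080)² = 1.118 × 10⁻⁵ × 11 × 25,806,400 ≈ 3,173.7 × g
Increase = 3,173.7 − 1,880.1 = 1,293.6

≈ 1290 x g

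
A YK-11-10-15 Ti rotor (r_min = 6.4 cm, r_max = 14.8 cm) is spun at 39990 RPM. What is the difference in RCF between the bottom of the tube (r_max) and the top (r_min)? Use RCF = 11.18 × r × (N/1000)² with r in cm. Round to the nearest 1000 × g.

150000 g

RCF_max = 11.18 × 14.8 × (39.99)² = 11.18 × 14.8 × 1,599.2001 ≈ 264,610 × g
RCF_min = 11.18 × 6.4 × (39.99)² = 11.18 × 6.4 × 1,599.2001 ≈ 114,426 × g
ΔRCF = 264,610 − 114,426 = 150,184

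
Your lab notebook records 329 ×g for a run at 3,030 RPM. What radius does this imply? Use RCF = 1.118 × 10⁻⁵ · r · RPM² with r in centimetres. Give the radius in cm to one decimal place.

3.2 cm

329 = 1.118 × 10⁻⁵ × r × (3030)²
r = 329 / (1.118 × 10⁻⁵ × 9,180,900) = 329 / 102.6425 ≈ 3.205 cm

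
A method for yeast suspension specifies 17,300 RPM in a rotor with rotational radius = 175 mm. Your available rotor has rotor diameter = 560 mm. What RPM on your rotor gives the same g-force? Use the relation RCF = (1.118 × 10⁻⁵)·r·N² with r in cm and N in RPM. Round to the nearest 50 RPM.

Original rotor: r = 175 mm = 17.5 cm
RCF_original = 1.118 × 10⁻⁵ × 17.5 × (17300)² = 1.118 × 10⁻⁵ × 17.5 × 299,290,000 ≈ 58,556.1 × g
Your rotor: r = 560 mm / 2 = 280 mm = 28 cm
58,556.1 = 1.118 × 10⁻⁵ × 28 × N²
N² = 58,556.1 / (31.304 × 10⁻⁵) = 187,056,287
N ≈ √187,056,287 ≈ 13,676.9

13700 RPM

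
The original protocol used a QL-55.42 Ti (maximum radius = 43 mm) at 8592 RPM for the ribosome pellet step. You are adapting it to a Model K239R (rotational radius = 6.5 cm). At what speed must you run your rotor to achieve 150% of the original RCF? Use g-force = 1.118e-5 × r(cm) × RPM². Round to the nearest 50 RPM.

8550 RPM

Original rotor: r = 43 mm = 4.3 cm
RCF_original = 1.118 × 10⁻⁵ × 4.3 × (8592)² = 1.118 × 10⁻⁵ × 4.3 × 73,822,464 ≈ 3,548.9 × g
Target RCF = 1.5 × 3,548.9 ≈ 5,323.4 × g
5,323.4 = 1.118 × 10⁻⁵ × 6.5 × N²
N² = 5,323.4 / (7.267 × 10⁻⁵) = 73,254,438
N ≈ √73,254,438 ≈ 8,558.9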